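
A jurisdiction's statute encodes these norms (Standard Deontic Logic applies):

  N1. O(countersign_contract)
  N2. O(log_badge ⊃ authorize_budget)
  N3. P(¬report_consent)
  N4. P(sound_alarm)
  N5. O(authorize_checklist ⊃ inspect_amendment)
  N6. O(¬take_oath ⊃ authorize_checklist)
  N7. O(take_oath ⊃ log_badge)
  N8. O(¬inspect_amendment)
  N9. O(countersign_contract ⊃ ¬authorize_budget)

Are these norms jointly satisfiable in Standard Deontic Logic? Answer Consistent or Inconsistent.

Inconsistent

Premise 8 states O(¬inspect_amendment) outright.
Premise 5 is O(authorize_checklist ⊃ inspect_amendment); contrapositively O(¬inspect_amendment ⊃ ¬authorize_checklist). Since O(¬inspect_amendment) holds, K gives O(¬authorize_checklist).
Premise 6 is O(¬take_oath ⊃ authorize_checklist); contrapositively O(¬authorize_checklist ⊃ take_oath). Since O(¬authorize_checklist) holds, K gives O(take_oath).
From O(take_oath) and premise 7, O(take_oath ⊃ log_badge), we obtain O(log_badge).
Applying K to premise 2 (O(log_badge ⊃ authorize_budget)) and O(log_badge) yields O(authorize_budget).
Premise 9 is O(countersign_contract ⊃ ¬authorize_budget); contrapositively O(authorize_budget ⊃ ¬countersign_contract). Since O(authorize_budget) holds, K gives O(¬countersign_contract).
But premise 1 directly asserts O(countersign_contract).
We now have both O(¬countersign_contract) and O(countersign_contract) — countersign_contract is simultaneously obligatory and forbidden, violating the D-axiom.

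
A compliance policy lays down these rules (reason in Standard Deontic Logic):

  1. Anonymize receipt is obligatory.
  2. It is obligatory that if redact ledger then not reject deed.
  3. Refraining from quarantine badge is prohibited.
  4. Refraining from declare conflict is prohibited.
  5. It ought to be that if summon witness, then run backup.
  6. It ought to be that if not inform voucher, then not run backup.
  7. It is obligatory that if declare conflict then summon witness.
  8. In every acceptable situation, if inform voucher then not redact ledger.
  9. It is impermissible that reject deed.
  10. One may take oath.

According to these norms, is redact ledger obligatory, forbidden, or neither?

Forbidden

Premise 4 is F(¬declare_conflict), i.e. O(declare_conflict).
Applying K to premise 7 (O(declare_conflict → summon_witness)) and O(declare_conflict) yields O(summon_witness).
With premise 5, O(summon_witness → run_backup), the K-axiom yields O(run_backup).
Premise 6 is O(¬inform_voucher → ¬run_backup); contrapositively O(run_backup → inform_voucher). Since O(run_backup) holds, K gives O(inform_voucher).
Premise 8 is O(inform_voucher → ¬redact_ledger); since O(inform_voucher), deontic closure gives O(¬redact_ledger).
Premises 1, 2, 3, 9, 10 do not contribute to this derivation.
Thus O(¬redact_ledger), which is F(redact_ledger): redact_ledger is forbidden.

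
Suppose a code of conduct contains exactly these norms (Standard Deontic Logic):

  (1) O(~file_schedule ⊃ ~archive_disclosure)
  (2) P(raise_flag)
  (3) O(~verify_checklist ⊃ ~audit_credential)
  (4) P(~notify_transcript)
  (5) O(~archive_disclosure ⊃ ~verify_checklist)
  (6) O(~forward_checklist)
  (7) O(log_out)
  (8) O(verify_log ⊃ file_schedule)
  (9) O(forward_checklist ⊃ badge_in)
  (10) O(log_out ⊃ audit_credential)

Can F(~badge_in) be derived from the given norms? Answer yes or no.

Premise 9 is O(forward_checklist ⊃ badge_in), but O(forward_checklist) is not derivable from the premises, so it does not yield O(badge_in).
No other premise forces O(badge_in). An ideal world satisfying every premise can still have ~badge_in true, so F(~badge_in) is not derivable.

No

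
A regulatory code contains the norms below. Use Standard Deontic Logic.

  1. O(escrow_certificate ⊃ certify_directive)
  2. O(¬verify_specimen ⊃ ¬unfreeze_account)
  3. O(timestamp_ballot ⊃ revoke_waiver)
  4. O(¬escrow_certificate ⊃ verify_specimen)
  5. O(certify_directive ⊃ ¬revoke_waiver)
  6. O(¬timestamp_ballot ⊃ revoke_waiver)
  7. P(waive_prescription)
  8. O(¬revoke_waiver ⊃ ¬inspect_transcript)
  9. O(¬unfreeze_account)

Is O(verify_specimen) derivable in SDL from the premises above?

Yes

Premises 3 and 6 are O(timestamp_ballot ⊃ revoke_waiver) and O(¬timestamp_ballot ⊃ revoke_waiver); every ideal world satisfies timestamp_ballot or ¬timestamp_ballot, so in either case revoke_waiver holds — hence O(revoke_waiver).
Premise 5, O(certify_directive ⊃ ¬revoke_waiver), contraposes to O(revoke_waiver ⊃ ¬certify_directive); with O(revoke_waiver) we get O(¬certify_directive).
Premise 1, O(escrow_certificate ⊃ certify_directive), contraposes to O(¬certify_directive ⊃ ¬escrow_certificate); with O(¬certify_directive) we get O(¬escrow_certificate).
Premise 4 is O(¬escrow_certificate ⊃ verify_specimen); since O(¬escrow_certificate), deontic closure gives O(verify_specimen).
Premises 2, 7, 8, 9 do not contribute to this derivation.
So O(verify_specimen) follows.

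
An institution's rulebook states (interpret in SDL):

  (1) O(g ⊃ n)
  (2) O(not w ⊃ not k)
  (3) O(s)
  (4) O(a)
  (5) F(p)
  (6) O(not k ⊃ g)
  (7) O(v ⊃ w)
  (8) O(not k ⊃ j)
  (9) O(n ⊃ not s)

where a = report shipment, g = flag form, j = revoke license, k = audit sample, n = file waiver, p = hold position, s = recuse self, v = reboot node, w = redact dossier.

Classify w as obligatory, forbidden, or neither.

From premise 3 we have O(s).
The contrapositive of premise 9 (O(n ⊃ not s)) is O(s ⊃ not n), and O(s) is already established, so O(not n).
Premise 1 is O(g ⊃ n); contrapositively O(not n ⊃ not g). Since O(not n) holds, K gives O(not g).
The contrapositive of premise 6 (O(not k ⊃ g)) is O(not g ⊃ k), and O(not g) is already established, so O(k).
Premise 2 is O(not w ⊃ not k); contrapositively O(k ⊃ w). Since O(k) holds, K gives O(w).
Premises 4, 5, 7, 8 do not contribute to this derivation.
Hence w is obligatory.

Obligatory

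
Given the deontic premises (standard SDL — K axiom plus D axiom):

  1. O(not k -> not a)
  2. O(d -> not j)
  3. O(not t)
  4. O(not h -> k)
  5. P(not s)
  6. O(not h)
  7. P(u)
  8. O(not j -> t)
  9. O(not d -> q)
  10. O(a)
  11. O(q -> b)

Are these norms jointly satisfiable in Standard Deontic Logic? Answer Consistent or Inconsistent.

Consistent

Premise 1 is O(not k -> not a), but O(not k) is not derivable from the premises, so it does not yield O(not a).
So O(not a) is not derivable, and the apparent clash with O(a) does not arise.
A world satisfying every obligation exists (e.g. a=true, b=true, d=false, h=false, j=true, k=true, q=true, s=false, t=false, u=false); no atom is both obligatory and forbidden, so the set is consistent.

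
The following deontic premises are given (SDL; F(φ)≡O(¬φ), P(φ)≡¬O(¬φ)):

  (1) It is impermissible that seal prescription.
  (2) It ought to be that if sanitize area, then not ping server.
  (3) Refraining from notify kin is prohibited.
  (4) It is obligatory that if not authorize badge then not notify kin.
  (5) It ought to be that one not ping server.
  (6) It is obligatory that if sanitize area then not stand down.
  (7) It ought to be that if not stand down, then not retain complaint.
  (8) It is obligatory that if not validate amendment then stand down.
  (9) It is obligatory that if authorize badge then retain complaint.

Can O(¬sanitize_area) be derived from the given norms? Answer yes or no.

Premise 3 is F(¬notify_kin), i.e. O(notify_kin).
The contrapositive of premise 4 (O(¬authorize_badge → ¬notify_kin)) is O(notify_kin → authorize_badge), and O(notify_kin) is already established, so O(authorize_badge).
Premise 9 is O(authorize_badge → retain_complaint); since O(authorize_badge), deontic closure gives O(retain_complaint).
The contrapositive of premise 7 (O(¬stand_down → ¬retain_complaint)) is O(retain_complaint → stand_down), and O(retain_complaint) is already established, so O(stand_down).
Premise 6 is O(sanitize_area → ¬stand_down); contrapositively O(stand_down → ¬sanitize_area). Since O(stand_down) holds, K gives O(¬sanitize_area).
Premises 1, 2, 5, 8 do not contribute to this derivation.
So O(¬sanitize_area) follows.

Yes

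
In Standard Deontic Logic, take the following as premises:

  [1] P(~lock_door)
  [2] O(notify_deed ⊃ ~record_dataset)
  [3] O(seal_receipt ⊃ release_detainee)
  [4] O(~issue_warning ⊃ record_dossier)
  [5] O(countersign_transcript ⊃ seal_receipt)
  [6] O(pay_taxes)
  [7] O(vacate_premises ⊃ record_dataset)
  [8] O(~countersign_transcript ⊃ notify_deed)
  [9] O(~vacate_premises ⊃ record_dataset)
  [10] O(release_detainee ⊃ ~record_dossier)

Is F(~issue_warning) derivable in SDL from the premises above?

Yes

By case analysis on vacate_premises: premise 7 gives O(vacate_premises ⊃ record_dataset) and premise 9 gives O(~vacate_premises ⊃ record_dataset), so O(record_dataset) either way.
Premise 2, O(notify_deed ⊃ ~record_dataset), contraposes to O(record_dataset ⊃ ~notify_deed); with O(record_dataset) we get O(~notify_deed).
Premise 8, O(~countersign_transcript ⊃ notify_deed), contraposes to O(~notify_deed ⊃ countersign_transcript); with O(~notify_deed) we get O(countersign_transcript).
With premise 5, O(countersign_transcript ⊃ seal_receipt), the K-axiom yields O(seal_receipt).
With premise 3, O(seal_receipt ⊃ release_detainee), the K-axiom yields O(release_detainee).
Applying K to premise 10 (O(release_detainee ⊃ ~record_dossier)) and O(release_detainee) yields O(~record_dossier).
Premise 4 is O(~issue_warning ⊃ record_dossier); contrapositively O(~record_dossier ⊃ issue_warning). Since O(~record_dossier) holds, K gives O(issue_warning).
Premises 1, 6 do not contribute to this derivation.
So O(issue_warning) holds, i.e. F(~issue_warning). The claim follows.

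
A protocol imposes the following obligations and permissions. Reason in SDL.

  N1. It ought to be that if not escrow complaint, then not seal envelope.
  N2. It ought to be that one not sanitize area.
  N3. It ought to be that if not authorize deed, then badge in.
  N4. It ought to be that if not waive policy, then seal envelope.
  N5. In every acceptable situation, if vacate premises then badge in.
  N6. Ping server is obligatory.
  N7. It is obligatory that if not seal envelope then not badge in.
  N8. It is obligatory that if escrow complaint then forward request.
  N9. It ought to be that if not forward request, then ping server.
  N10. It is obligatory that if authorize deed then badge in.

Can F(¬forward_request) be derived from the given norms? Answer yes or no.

Premises 10 and 3 cover both cases: O(authorize_deed → badge_in) and O(¬authorize_deed → badge_in). Since authorize_deed ∨ ¬authorize_deed is a tautology, O(badge_in) follows.
Premise 7, O(¬seal_envelope → ¬badge_in), contraposes to O(badge_in → seal_envelope); with O(badge_in) we get O(seal_envelope).
Premise 1, O(¬escrow_complaint → ¬seal_envelope), contraposes to O(seal_envelope → escrow_complaint); with O(seal_envelope) we get O(escrow_complaint).
Applying K to premise 8 (O(escrow_complaint → forward_request)) and O(escrow_complaint) yields O(forward_request).
Premises 2, 4, 5, 6, 9 do not contribute to this derivation.
So O(forward_request) holds, i.e. F(¬forward_request). The claim follows.

Yes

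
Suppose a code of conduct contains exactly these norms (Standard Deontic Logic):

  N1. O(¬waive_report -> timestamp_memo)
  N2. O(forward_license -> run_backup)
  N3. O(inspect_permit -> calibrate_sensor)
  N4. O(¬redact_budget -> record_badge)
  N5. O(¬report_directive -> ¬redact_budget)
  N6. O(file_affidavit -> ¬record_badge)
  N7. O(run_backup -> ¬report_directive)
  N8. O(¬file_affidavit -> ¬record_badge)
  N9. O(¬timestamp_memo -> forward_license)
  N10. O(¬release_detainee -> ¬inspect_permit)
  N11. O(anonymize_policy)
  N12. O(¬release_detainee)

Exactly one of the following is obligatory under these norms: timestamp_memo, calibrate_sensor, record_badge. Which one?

Premises 8 and 6 are O(¬file_affidavit -> ¬record_badge) and O(file_affidavit -> ¬record_badge); every ideal world satisfies ¬file_affidavit or file_affidavit, so in either case ¬record_badge holds — hence O(¬record_badge).
Premise 4, O(¬redact_budget -> record_badge), contraposes to O(¬record_badge -> redact_budget); with O(¬record_badge) we get O(redact_budget).
Premise 5, O(¬report_directive -> ¬redact_budget), contraposes to O(redact_budget -> report_directive); with O(redact_budget) we get O(report_directive).
Premise 7 is O(run_backup -> ¬report_directive); contrapositively O(report_directive -> ¬run_backup). Since O(report_directive) holds, K gives O(¬run_backup).
Premise 2, O(forward_license -> run_backup), contraposes to O(¬run_backup -> ¬forward_license); with O(¬run_backup) we get O(¬forward_license).
Premise 9, O(¬timestamp_memo -> forward_license), contraposes to O(¬forward_license -> timestamp_memo); with O(¬forward_license) we get O(timestamp_memo).
So O(timestamp_memo) holds — timestamp_memo is obligatory. None of the other listed options is made obligatory by any chain of premises.

timestamp_memo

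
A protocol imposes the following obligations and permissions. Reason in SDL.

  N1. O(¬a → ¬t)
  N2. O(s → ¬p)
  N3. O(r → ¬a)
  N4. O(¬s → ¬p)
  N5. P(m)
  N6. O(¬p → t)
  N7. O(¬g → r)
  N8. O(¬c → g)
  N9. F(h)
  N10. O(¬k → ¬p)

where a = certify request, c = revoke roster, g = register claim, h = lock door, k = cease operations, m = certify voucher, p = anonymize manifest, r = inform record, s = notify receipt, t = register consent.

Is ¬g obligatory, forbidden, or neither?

Forbidden

By case analysis on s: premise 2 gives O(s → ¬p) and premise 4 gives O(¬s → ¬p), so O(¬p) either way.
With premise 6, O(¬p → t), the K-axiom yields O(t).
The contrapositive of premise 1 (O(¬a → ¬t)) is O(t → a), and O(t) is already established, so O(a).
The contrapositive of premise 3 (O(r → ¬a)) is O(a → ¬r), and O(a) is already established, so O(¬r).
Premise 7 is O(¬g → r); contrapositively O(¬r → g). Since O(¬r) holds, K gives O(g).
Premises 5, 8, 9, 10 do not contribute to this derivation.
Thus O(g), which is F(¬g): ¬g is forbidden.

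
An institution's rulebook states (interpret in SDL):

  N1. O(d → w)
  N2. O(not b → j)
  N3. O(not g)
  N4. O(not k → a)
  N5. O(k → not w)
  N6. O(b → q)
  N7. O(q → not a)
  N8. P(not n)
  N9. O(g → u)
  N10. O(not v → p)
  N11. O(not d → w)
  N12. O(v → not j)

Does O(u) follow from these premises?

Premise 9 is O(g → u), but O(g) is not derivable from the premises, so it does not yield O(u).
No other premise forces O(u). An ideal world satisfying every premise can still have u false, so O(u) is not derivable.

No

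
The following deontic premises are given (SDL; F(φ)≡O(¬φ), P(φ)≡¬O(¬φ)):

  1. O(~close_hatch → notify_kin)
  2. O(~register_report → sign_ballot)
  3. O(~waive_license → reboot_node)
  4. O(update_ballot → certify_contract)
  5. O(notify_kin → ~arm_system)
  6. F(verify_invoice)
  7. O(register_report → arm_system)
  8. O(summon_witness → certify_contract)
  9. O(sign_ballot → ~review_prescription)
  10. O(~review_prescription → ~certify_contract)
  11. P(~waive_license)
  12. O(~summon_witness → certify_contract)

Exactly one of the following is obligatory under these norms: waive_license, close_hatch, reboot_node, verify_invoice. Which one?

close_hatch

By case analysis on ~summon_witness: premise 12 gives O(~summon_witness → certify_contract) and premise 8 gives O(summon_witness → certify_contract), so O(certify_contract) either way.
The contrapositive of premise 10 (O(~review_prescription → ~certify_contract)) is O(certify_contract → review_prescription), and O(certify_contract) is already established, so O(review_prescription).
The contrapositive of premise 9 (O(sign_ballot → ~review_prescription)) is O(review_prescription → ~sign_ballot), and O(review_prescription) is already established, so O(~sign_ballot).
Premise 2, O(~register_report → sign_ballot), contraposes to O(~sign_ballot → register_report); with O(~sign_ballot) we get O(register_report).
From O(register_report) and premise 7, O(register_report → arm_system), we obtain O(arm_system).
The contrapositive of premise 5 (O(notify_kin → ~arm_system)) is O(arm_system → ~notify_kin), and O(arm_system) is already established, so O(~notify_kin).
Premise 1, O(~close_hatch → notify_kin), contraposes to O(~notify_kin → close_hatch); with O(~notify_kin) we get O(close_hatch).
So O(close_hatch) holds — close_hatch is obligatory. None of the other listed options is made obligatory by any chain of premises.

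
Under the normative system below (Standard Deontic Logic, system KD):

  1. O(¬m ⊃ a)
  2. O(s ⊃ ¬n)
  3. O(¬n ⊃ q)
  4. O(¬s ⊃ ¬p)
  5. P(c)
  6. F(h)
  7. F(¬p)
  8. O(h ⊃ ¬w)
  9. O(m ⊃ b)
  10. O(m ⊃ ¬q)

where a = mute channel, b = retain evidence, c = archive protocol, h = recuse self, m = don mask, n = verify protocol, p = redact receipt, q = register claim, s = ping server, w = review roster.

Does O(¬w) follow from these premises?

No

Premise 8 is O(h ⊃ ¬w), but O(h) is not derivable from the premises, so it does not yield O(¬w).
No other premise forces O(¬w). An ideal world satisfying every premise can still have ¬w false, so O(¬w) is not derivable.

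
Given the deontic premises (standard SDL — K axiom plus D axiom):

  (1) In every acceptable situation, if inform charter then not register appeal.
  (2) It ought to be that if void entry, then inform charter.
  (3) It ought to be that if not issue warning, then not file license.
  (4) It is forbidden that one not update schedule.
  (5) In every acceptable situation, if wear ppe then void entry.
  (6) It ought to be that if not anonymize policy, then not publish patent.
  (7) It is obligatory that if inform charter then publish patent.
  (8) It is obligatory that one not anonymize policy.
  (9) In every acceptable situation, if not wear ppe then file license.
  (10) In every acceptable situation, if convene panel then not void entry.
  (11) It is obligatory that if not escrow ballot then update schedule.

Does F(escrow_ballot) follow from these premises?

No

Premise 11 is O(¬escrow_ballot → update_schedule); even if O(update_schedule) held, inferring O(¬escrow_ballot) would be affirming the consequent — invalid.
No other premise forces O(¬escrow_ballot). An ideal world satisfying every premise can still have escrow_ballot true, so F(escrow_ballot) is not derivable.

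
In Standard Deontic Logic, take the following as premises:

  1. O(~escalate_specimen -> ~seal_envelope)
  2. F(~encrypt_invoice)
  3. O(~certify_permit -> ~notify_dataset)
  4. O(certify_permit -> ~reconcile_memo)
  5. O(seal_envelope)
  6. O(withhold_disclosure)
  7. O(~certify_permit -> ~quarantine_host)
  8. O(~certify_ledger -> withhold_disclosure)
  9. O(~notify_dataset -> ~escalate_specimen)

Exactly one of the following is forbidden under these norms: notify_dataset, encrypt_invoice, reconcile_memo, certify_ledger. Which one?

reconcile_memo

From premise 5 we have O(seal_envelope).
Premise 1 is O(~escalate_specimen -> ~seal_envelope); contrapositively O(seal_envelope -> escalate_specimen). Since O(seal_envelope) holds, K gives O(escalate_specimen).
Premise 9, O(~notify_dataset -> ~escalate_specimen), contraposes to O(escalate_specimen -> notify_dataset); with O(escalate_specimen) we get O(notify_dataset).
Premise 3, O(~certify_permit -> ~notify_dataset), contraposes to O(notify_dataset -> certify_permit); with O(notify_dataset) we get O(certify_permit).
Applying K to premise 4 (O(certify_permit -> ~reconcile_memo)) and O(certify_permit) yields O(~reconcile_memo).
So O(~reconcile_memo) holds, i.e. reconcile_memo is forbidden. None of the other listed options is forbidden under the premises.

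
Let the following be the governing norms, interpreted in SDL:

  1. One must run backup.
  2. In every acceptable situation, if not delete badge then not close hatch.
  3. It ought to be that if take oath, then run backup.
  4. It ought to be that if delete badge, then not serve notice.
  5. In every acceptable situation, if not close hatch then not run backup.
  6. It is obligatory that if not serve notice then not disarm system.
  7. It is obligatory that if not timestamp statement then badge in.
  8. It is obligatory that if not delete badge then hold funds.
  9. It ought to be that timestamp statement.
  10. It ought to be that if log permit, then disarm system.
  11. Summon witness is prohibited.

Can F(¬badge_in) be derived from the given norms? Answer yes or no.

No

Premise 7 is O(¬timestamp_statement → badge_in), but O(¬timestamp_statement) is not derivable from the premises, so it does not yield O(badge_in).
No other premise forces O(badge_in). An ideal world satisfying every premise can still have ¬badge_in true, so F(¬badge_in) is not derivable.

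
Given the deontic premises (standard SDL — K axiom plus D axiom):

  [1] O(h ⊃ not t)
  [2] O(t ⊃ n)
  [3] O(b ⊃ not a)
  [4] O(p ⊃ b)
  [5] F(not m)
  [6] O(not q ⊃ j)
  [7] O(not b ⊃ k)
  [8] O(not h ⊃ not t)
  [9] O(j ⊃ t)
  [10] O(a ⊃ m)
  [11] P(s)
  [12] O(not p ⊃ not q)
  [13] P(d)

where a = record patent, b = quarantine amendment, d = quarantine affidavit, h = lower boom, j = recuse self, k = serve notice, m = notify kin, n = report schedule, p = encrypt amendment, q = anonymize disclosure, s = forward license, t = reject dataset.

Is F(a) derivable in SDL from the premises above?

By case analysis on not h: premise 8 gives O(not h ⊃ not t) and premise 1 gives O(h ⊃ not t), so O(not t) either way.
Premise 9, O(j ⊃ t), contraposes to O(not t ⊃ not j); with O(not t) we get O(not j).
Premise 6 is O(not q ⊃ j); contrapositively O(not j ⊃ q). Since O(not j) holds, K gives O(q).
Premise 12 is O(not p ⊃ not q); contrapositively O(q ⊃ p). Since O(q) holds, K gives O(p).
With premise 4, O(p ⊃ b), the K-axiom yields O(b).
With premise 3, O(b ⊃ not a), the K-axiom yields O(not a).
Premises 2, 5, 7, 10, 11, 13 do not contribute to this derivation.
So O(not a) holds, i.e. F(a). The claim follows.

Yes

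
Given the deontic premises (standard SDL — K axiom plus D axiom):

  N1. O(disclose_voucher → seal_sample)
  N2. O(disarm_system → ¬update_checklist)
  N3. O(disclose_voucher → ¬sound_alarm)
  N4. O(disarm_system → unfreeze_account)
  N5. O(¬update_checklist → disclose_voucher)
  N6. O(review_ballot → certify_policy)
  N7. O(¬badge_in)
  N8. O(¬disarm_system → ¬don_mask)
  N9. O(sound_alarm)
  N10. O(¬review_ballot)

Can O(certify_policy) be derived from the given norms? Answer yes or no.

No

Premise 6 is O(review_ballot → certify_policy), but O(review_ballot) is not derivable from the premises, so it does not yield O(certify_policy).
No other premise forces O(certify_policy). An ideal world satisfying every premise can still have certify_policy false, so O(certify_policy) is not derivable.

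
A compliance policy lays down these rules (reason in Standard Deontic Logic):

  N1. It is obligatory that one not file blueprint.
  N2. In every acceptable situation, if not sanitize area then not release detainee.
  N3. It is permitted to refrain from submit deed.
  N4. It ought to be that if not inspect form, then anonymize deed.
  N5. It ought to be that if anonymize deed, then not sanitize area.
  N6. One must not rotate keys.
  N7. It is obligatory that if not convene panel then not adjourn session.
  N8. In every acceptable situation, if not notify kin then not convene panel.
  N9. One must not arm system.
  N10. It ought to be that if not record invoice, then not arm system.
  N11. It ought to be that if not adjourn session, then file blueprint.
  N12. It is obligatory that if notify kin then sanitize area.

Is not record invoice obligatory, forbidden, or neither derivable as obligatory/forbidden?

Premise 10 is O(¬record_invoice → ¬arm_system); even if O(¬arm_system) held, inferring O(¬record_invoice) would be affirming the consequent — invalid.
No premise or chain of K-axiom applications forces O(¬record_invoice), and none forces O(record_invoice). So ¬record_invoice is neither obligatory nor forbidden under these norms.

Neither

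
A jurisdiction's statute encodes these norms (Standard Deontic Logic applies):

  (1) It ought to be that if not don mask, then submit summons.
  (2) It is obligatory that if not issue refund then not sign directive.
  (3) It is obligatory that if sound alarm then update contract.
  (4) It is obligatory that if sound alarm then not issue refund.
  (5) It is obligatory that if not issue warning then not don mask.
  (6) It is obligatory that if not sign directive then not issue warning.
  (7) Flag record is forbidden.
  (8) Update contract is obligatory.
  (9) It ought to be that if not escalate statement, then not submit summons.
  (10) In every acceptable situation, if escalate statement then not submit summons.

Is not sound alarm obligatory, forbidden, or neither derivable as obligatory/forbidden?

Premises 9 and 10 are O(¬escalate_statement → ¬submit_summons) and O(escalate_statement → ¬submit_summons); every ideal world satisfies ¬escalate_statement or escalate_statement, so in either case ¬submit_summons holds — hence O(¬submit_summons).
The contrapositive of premise 1 (O(¬don_mask → submit_summons)) is O(¬submit_summons → don_mask), and O(¬submit_summons) is already established, so O(don_mask).
Premise 5, O(¬issue_warning → ¬don_mask), contraposes to O(don_mask → issue_warning); with O(don_mask) we get O(issue_warning).
Premise 6, O(¬sign_directive → ¬issue_warning), contraposes to O(issue_warning → sign_directive); with O(issue_warning) we get O(sign_directive).
Premise 2, O(¬issue_refund → ¬sign_directive), contraposes to O(sign_directive → issue_refund); with O(sign_directive) we get O(issue_refund).
Premise 4 is O(sound_alarm → ¬issue_refund); contrapositively O(issue_refund → ¬sound_alarm). Since O(issue_refund) holds, K gives O(¬sound_alarm).
Premises 3, 7, 8 do not contribute to this derivation.
Hence ¬sound_alarm is obligatory.

Obligatory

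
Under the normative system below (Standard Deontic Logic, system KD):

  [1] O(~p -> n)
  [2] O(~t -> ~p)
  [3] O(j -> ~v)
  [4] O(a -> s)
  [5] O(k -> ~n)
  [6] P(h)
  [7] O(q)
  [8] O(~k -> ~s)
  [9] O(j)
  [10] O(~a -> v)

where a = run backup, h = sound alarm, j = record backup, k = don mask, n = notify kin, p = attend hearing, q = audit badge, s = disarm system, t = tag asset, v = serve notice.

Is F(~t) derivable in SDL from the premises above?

From premise 9 we have O(j).
From O(j) and premise 3, O(j -> ~v), we obtain O(~v).
Premise 10 is O(~a -> v); contrapositively O(~v -> a). Since O(~v) holds, K gives O(a).
Applying K to premise 4 (O(a -> s)) and O(a) yields O(s).
Premise 8 is O(~k -> ~s); contrapositively O(s -> k). Since O(s) holds, K gives O(k).
From O(k) and premise 5, O(k -> ~n), we obtain O(~n).
The contrapositive of premise 1 (O(~p -> n)) is O(~n -> p), and O(~n) is already established, so O(p).
Premise 2, O(~t -> ~p), contraposes to O(p -> t); with O(p) we get O(t).
Premises 6, 7 do not contribute to this derivation.
So O(t) holds, i.e. F(~t). The claim follows.

Yes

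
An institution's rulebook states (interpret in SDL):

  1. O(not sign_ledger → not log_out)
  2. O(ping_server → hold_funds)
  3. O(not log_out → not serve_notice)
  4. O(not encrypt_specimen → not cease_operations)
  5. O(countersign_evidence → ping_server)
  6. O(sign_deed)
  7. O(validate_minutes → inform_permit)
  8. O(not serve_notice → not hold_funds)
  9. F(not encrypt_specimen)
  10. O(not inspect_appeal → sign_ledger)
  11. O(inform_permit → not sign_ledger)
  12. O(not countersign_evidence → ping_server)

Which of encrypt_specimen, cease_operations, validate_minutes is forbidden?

validate_minutes

By case analysis on countersign_evidence: premise 5 gives O(countersign_evidence → ping_server) and premise 12 gives O(not countersign_evidence → ping_server), so O(ping_server) either way.
Premise 2 is O(ping_server → hold_funds); since O(ping_server), deontic closure gives O(hold_funds).
Premise 8 is O(not serve_notice → not hold_funds); contrapositively O(hold_funds → serve_notice). Since O(hold_funds) holds, K gives O(serve_notice).
Premise 3 is O(not log_out → not serve_notice); contrapositively O(serve_notice → log_out). Since O(serve_notice) holds, K gives O(log_out).
The contrapositive of premise 1 (O(not sign_ledger → not log_out)) is O(log_out → sign_ledger), and O(log_out) is already established, so O(sign_ledger).
The contrapositive of premise 11 (O(inform_permit → not sign_ledger)) is O(sign_ledger → not inform_permit), and O(sign_ledger) is already established, so O(not inform_permit).
Premise 7, O(validate_minutes → inform_permit), contraposes to O(not inform_permit → not validate_minutes); with O(not inform_permit) we get O(not validate_minutes).
So O(not validate_minutes) holds, i.e. validate_minutes is forbidden. None of the other listed options is forbidden under the premises.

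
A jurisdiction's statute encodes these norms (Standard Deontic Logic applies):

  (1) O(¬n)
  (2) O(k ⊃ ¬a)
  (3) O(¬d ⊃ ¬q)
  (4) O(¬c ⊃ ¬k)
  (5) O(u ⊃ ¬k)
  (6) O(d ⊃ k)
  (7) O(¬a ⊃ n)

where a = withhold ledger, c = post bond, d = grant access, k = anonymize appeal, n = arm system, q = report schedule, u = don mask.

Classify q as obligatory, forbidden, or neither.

From premise 1 we have O(¬n).
Premise 7, O(¬a ⊃ n), contraposes to O(¬n ⊃ a); with O(¬n) we get O(a).
The contrapositive of premise 2 (O(k ⊃ ¬a)) is O(a ⊃ ¬k), and O(a) is already established, so O(¬k).
The contrapositive of premise 6 (O(d ⊃ k)) is O(¬k ⊃ ¬d), and O(¬k) is already established, so O(¬d).
Premise 3 is O(¬d ⊃ ¬q); since O(¬d), deontic closure gives O(¬q).
Premises 4, 5 do not contribute to this derivation.
Thus O(¬q), which is F(q): q is forbidden.

Forbidden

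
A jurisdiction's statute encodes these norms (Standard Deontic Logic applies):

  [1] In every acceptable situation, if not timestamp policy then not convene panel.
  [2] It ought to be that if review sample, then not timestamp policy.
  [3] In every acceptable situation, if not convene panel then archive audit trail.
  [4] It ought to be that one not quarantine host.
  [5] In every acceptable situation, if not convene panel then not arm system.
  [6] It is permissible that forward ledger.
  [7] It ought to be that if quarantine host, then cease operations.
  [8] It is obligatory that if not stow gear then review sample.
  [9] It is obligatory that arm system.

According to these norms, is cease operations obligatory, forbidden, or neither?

Neither

Premise 7 is O(quarantine_host → cease_operations), but O(quarantine_host) is not derivable from the premises, so it does not yield O(cease_operations).
No premise or chain of K-axiom applications forces O(cease_operations), and none forces O(¬cease_operations). So cease_operations is neither obligatory nor forbidden under these norms.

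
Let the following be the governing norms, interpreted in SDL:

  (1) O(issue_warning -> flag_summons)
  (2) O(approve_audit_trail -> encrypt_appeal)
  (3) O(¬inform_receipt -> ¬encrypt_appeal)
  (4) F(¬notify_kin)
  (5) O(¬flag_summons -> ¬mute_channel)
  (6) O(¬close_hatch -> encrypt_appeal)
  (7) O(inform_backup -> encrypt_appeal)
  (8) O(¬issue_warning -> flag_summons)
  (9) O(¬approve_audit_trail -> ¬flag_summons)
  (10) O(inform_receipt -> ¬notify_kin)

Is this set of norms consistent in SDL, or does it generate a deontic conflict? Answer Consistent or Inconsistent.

Inconsistent

Premises 1 and 8 cover both cases: O(issue_warning -> flag_summons) and O(¬issue_warning -> flag_summons). Since issue_warning ∨ ¬issue_warning is a tautology, O(flag_summons) follows.
Premise 9, O(¬approve_audit_trail -> ¬flag_summons), contraposes to O(flag_summons -> approve_audit_trail); with O(flag_summons) we get O(approve_audit_trail).
Premise 2 is O(approve_audit_trail -> encrypt_appeal); since O(approve_audit_trail), deontic closure gives O(encrypt_appeal).
Premise 3, O(¬inform_receipt -> ¬encrypt_appeal), contraposes to O(encrypt_appeal -> inform_receipt); with O(encrypt_appeal) we get O(inform_receipt).
From O(inform_receipt) and premise 10, O(inform_receipt -> ¬notify_kin), we obtain O(¬notify_kin).
However, F(¬notify_kin) at premise 4 amounts to O(notify_kin).
We now have both O(¬notify_kin) and O(notify_kin) — notify_kin is simultaneously obligatory and forbidden, violating the D-axiom.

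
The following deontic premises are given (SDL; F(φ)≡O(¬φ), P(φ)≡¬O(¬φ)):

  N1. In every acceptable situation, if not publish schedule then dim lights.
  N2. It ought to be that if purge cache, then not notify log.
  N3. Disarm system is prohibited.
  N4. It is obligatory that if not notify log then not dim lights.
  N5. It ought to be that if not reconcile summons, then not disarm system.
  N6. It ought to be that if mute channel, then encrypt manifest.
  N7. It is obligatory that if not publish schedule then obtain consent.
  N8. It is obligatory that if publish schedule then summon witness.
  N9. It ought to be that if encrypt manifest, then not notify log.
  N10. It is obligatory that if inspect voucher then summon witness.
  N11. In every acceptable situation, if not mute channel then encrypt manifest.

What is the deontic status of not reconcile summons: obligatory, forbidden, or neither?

Premise 5 is O(¬reconcile_summons → ¬disarm_system); even if O(¬disarm_system) held, inferring O(¬reconcile_summons) would be affirming the consequent — invalid.
No premise or chain of K-axiom applications forces O(¬reconcile_summons), and none forces O(reconcile_summons). So ¬reconcile_summons is neither obligatory nor forbidden under these norms.

Neither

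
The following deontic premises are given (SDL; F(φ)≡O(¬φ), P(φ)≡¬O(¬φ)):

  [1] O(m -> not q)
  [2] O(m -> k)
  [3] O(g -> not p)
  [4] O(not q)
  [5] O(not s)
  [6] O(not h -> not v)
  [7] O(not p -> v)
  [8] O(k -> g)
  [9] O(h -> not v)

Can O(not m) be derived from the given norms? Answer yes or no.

Yes

Premises 6 and 9 are O(not h -> not v) and O(h -> not v); every ideal world satisfies not h or h, so in either case not v holds — hence O(not v).
Premise 7, O(not p -> v), contraposes to O(not v -> p); with O(not v) we get O(p).
Premise 3 is O(g -> not p); contrapositively O(p -> not g). Since O(p) holds, K gives O(not g).
Premise 8, O(k -> g), contraposes to O(not g -> not k); with O(not g) we get O(not k).
Premise 2 is O(m -> k); contrapositively O(not k -> not m). Since O(not k) holds, K gives O(not m).
Premises 1, 4, 5 do not contribute to this derivation.
So O(not m) follows.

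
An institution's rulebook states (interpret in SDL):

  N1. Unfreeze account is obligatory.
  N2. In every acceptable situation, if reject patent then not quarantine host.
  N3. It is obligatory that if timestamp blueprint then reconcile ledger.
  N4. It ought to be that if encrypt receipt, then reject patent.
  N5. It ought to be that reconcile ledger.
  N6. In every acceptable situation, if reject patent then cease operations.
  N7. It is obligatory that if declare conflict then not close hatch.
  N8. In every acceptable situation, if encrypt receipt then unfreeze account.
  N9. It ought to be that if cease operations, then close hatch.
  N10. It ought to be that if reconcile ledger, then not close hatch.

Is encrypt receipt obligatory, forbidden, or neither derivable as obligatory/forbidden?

Premise 5 states O(reconcile_ledger) outright.
Applying K to premise 10 (O(reconcile_ledger → ¬close_hatch)) and O(reconcile_ledger) yields O(¬close_hatch).
Premise 9 is O(cease_operations → close_hatch); contrapositively O(¬close_hatch → ¬cease_operations). Since O(¬close_hatch) holds, K gives O(¬cease_operations).
Premise 6 is O(reject_patent → cease_operations); contrapositively O(¬cease_operations → ¬reject_patent). Since O(¬cease_operations) holds, K gives O(¬reject_patent).
Premise 4 is O(encrypt_receipt → reject_patent); contrapositively O(¬reject_patent → ¬encrypt_receipt). Since O(¬reject_patent) holds, K gives O(¬encrypt_receipt).
Premises 1, 2, 3, 7, 8 do not contribute to this derivation.
Thus O(¬encrypt_receipt), which is F(encrypt_receipt): encrypt_receipt is forbidden.

Forbidden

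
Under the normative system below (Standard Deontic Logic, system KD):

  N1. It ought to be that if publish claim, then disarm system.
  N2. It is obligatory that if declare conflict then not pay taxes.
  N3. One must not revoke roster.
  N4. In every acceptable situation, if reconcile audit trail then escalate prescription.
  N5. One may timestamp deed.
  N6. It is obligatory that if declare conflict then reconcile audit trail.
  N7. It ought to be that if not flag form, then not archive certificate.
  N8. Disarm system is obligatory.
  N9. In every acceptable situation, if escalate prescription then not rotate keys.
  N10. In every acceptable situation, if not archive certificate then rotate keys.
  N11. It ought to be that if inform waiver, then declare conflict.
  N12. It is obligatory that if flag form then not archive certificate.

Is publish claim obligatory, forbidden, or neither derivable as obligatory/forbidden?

Premise 1 is O(publish_claim → disarm_system); even if O(disarm_system) held, inferring O(publish_claim) would be affirming the consequent — invalid.
No premise or chain of K-axiom applications forces O(publish_claim), and none forces O(¬publish_claim). So publish_claim is neither obligatory nor forbidden under these norms.

Neither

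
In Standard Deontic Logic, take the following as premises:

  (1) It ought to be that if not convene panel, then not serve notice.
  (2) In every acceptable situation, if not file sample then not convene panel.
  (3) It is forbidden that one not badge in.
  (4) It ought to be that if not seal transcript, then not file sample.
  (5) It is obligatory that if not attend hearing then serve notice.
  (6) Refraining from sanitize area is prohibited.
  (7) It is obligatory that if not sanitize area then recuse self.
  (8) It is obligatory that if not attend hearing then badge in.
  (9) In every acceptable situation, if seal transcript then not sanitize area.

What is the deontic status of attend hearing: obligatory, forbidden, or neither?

Premise 6, F(¬sanitize_area), is equivalent to O(sanitize_area).
The contrapositive of premise 9 (O(seal_transcript → ¬sanitize_area)) is O(sanitize_area → ¬seal_transcript), and O(sanitize_area) is already established, so O(¬seal_transcript).
With premise 4, O(¬seal_transcript → ¬file_sample), the K-axiom yields O(¬file_sample).
Applying K to premise 2 (O(¬file_sample → ¬convene_panel)) and O(¬file_sample) yields O(¬convene_panel).
With premise 1, O(¬convene_panel → ¬serve_notice), the K-axiom yields O(¬serve_notice).
The contrapositive of premise 5 (O(¬attend_hearing → serve_notice)) is O(¬serve_notice → attend_hearing), and O(¬serve_notice) is already established, so O(attend_hearing).
Premises 3, 7, 8 do not contribute to this derivation.
Hence attend_hearing is obligatory.

Obligatory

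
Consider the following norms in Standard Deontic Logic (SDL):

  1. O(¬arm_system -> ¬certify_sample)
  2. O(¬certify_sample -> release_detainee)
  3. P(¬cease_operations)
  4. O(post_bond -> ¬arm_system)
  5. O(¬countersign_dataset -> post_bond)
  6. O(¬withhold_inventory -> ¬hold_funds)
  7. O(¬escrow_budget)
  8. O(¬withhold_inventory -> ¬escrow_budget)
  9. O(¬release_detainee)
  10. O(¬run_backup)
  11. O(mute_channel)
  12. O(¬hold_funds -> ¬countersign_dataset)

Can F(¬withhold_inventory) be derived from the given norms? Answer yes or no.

Premise 9 states O(¬release_detainee) outright.
Premise 2, O(¬certify_sample -> release_detainee), contraposes to O(¬release_detainee -> certify_sample); with O(¬release_detainee) we get O(certify_sample).
Premise 1, O(¬arm_system -> ¬certify_sample), contraposes to O(certify_sample -> arm_system); with O(certify_sample) we get O(arm_system).
Premise 4 is O(post_bond -> ¬arm_system); contrapositively O(arm_system -> ¬post_bond). Since O(arm_system) holds, K gives O(¬post_bond).
Premise 5, O(¬countersign_dataset -> post_bond), contraposes to O(¬post_bond -> countersign_dataset); with O(¬post_bond) we get O(countersign_dataset).
Premise 12 is O(¬hold_funds -> ¬countersign_dataset); contrapositively O(countersign_dataset -> hold_funds). Since O(countersign_dataset) holds, K gives O(hold_funds).
The contrapositive of premise 6 (O(¬withhold_inventory -> ¬hold_funds)) is O(hold_funds -> withhold_inventory), and O(hold_funds) is already established, so O(withhold_inventory).
Premises 3, 7, 8, 10, 11 do not contribute to this derivation.
So O(withhold_inventory) holds, i.e. F(¬withhold_inventory). The claim follows.

Yes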